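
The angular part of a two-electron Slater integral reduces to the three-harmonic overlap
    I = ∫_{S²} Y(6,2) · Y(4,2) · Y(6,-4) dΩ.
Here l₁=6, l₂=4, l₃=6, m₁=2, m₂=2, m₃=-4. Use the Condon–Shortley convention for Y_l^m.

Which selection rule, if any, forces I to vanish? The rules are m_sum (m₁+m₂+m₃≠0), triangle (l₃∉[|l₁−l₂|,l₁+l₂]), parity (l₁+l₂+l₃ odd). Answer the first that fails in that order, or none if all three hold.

none

Σmᵢ = 0  ✓
l₃∈[|l₁−l₂|,l₁+l₂]=[2,10], have l₃=6  ✓
Σlᵢ = 16 ⇒ even  ✓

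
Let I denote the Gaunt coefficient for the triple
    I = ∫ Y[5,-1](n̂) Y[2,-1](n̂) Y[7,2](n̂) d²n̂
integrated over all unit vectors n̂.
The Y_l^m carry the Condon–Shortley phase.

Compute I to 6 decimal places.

0.232242

m-sum 0 ✓  L=14 even ✓  3≤7≤7 ✓
Π(2lᵢ+1) = 11×5×15 = 825
triangle coeff Δ(5,2,7) = 1/15015
Σ_t [0,0]: t=0:+1/57600 = 1/57600
(3j)²=21/715 [(5 2 7; 0 0 0)], sign=-1
Σ_t [0,0]: t=0:+1/103680 = 1/103680
(3j)²=4/143 [(5 2 7; -1 -1 2)], sign=-1
⇒ 4πI² = 1260/1859
I = (+1)√(1260/1859/(4π)) = 0.23224194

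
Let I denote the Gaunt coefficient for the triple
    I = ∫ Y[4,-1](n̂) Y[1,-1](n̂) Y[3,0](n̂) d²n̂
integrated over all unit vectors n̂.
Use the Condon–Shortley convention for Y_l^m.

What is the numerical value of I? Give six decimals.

Σmᵢ = -2 ≠ 0, so the φ-integral vanishes; I = 0

0.000000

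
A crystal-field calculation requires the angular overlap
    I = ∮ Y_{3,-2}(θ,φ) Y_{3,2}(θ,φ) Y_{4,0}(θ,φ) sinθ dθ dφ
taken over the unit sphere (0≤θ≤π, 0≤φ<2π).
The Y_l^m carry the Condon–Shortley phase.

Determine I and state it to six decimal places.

m-sum 0 ✓  L=10 even ✓  0≤4≤6 ✓
Π(2lᵢ+1) = 7×7×9 = 441
triangle coeff Δ(3,3,4) = 1/34650
Σ_t [0,2]: t=0:+1/72 t=1:−1/16 t=2:+1/72 = -5/144
(3j)²=2/77 [(3 3 4; 0 0 0)], sign=-1
Σ_t [1,2]: t=1:−1/576 t=2:+1/72 = 7/576
(3j)²=7/198 [(3 3 4; -2 2 0)], sign=+1
⇒ 4πI² = 49/121
I = (-1)√(49/121/(4π)) = -0.17951487

-0.179515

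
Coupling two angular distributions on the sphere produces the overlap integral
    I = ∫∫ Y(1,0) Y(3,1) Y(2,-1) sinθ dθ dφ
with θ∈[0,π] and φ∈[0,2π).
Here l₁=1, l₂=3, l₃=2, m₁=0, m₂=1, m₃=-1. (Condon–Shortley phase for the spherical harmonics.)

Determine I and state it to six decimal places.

-0.233597

Checks pass: Σm=0; 6 even; l₃=2∈[2,4].
(2·1+1)(2·3+1)(2·2+1) = 105
Δ: 2! 0! 4! / 7! → 1/105
sum: t=1:−1/4 = -1/4
3j²(1 3 2; 0 0 0) = Δ·Π!·Σ² = 3/35  (sign -1)
sum: t=1:−1/6 = -1/6
3j²(1 3 2; 0 1 -1) = Δ·Π!·Σ² = 8/105  (sign +1)
combine: 4πI² = 105·3/35·8/105 = 24/35
take √, sign -1: I = -0.23359668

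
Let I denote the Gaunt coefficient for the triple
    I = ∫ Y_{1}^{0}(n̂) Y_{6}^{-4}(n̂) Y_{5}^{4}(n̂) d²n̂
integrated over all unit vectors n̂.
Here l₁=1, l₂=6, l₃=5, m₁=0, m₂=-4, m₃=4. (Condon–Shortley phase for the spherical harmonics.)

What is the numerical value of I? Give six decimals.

0.182727

Rules hold: Σm=0, L=12 even, 5≤5≤7.
N = 3·13·11 = 429
Δ = 2!·0!·10!/13! = 1/858
Racah Σ t=1..1: t=1:−1/14400 = -1/14400
⇒ 3j(1 6 5; 0 0 0)² = 6/143, sgn +1
Racah Σ t=1..1: t=1:−1/362880 = -1/362880
⇒ 3j(1 6 5; 0 -4 4)² = 10/429, sgn +1
4πI² = N·(3j₀)²·(3jₘ)² = 60/143
I = +1·√(0.41958/4π) = 0.18272698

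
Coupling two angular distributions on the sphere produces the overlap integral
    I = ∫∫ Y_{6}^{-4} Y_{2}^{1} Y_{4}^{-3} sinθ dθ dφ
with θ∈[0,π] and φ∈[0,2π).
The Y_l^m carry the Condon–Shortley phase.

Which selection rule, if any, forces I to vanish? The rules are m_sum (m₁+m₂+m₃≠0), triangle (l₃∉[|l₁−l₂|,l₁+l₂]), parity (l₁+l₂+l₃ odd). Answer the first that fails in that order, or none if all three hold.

m₁+m₂+m₃ = -4 + 1 − 3 = -6  ✗
triangle: |6−2|=4 ≤ l₃=4 ≤ 6+2=8
parity: l₁+l₂+l₃ = 12 is even

m_sum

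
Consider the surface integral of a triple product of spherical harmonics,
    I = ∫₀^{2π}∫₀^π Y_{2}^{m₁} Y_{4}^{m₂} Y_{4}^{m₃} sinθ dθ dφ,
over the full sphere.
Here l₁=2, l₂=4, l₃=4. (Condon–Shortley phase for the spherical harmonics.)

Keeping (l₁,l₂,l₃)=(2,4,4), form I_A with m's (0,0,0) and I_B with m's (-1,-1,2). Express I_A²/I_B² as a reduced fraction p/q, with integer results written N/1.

400/243

Same 2,4,4: normalisation and zero-m 3j drop out of the ratio.
A: Δ: 2! 2! 6! / 11! → 1/13860; sum: t=0:+1/192 t=1:−1/36 t=2:+1/192 = -5/288; 3j²(2 4 4; 0 0 0) = Δ·Π!·Σ² = 20/693  (sign -1)
B: Δ: 2! 2! 6! / 11! → 1/13860; sum: t=1:−1/96 t=2:+1/240 = -1/160; 3j²(2 4 4; -1 -1 2) = Δ·Π!·Σ² = 27/1540  (sign -1)
I_A²/I_B² = (20/693)/(27/1540) = 400/243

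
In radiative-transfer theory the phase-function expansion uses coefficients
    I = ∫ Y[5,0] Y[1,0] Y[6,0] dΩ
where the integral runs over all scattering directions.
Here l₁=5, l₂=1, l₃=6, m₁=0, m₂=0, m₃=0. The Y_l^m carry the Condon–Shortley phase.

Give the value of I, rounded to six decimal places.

m-sum 0 ✓  L=12 even ✓  4≤6≤6 ✓
Π(2lᵢ+1) = 11×3×13 = 429
triangle coeff Δ(5,1,6) = 1/858
Σ_t [0,0]: t=0:+1/14400 = 1/14400
(3j)²=6/143 [(5 1 6; 0 0 0)], sign=+1
(m-triple is (0,0,0) — same symbol as above.)
⇒ 4πI² = 108/143
I = (+1)√(108/143/(4π)) = 0.24515397

0.245154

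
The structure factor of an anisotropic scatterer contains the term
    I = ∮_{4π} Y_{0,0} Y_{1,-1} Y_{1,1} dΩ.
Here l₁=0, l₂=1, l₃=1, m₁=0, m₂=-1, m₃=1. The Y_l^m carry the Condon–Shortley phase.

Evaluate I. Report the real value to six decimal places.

-0.282095

Rules hold: Σm=0, L=2 even, 1≤1≤1.
N = 1·3·3 = 9
Δ = 0!·0!·2!/3! = 1/3
Racah Σ t=0..0: t=0:+1/1 = 1/1
⇒ 3j(0 1 1; 0 0 0)² = 1/3, sgn -1
Racah Σ t=0..0: t=0:+1/2 = 1/2
⇒ 3j(0 1 1; 0 -1 1)² = 1/3, sgn +1
4πI² = N·(3j₀)²·(3jₘ)² = 1/1
I = -1·√(1/4π) = -0.28209479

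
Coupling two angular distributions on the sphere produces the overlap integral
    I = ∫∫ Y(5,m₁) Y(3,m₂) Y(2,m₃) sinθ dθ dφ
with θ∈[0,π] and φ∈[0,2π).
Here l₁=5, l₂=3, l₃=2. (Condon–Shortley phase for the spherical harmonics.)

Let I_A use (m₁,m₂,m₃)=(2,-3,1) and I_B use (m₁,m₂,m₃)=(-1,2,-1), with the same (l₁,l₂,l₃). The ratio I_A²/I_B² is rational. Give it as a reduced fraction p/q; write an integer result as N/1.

7/24

Same 5,3,2: normalisation and zero-m 3j drop out of the ratio.
A: Δ: 6! 4! 0! / 11! → 1/2310; sum: t=0:+1/4320 = 1/4320; 3j²(5 3 2; 2 -3 1) = Δ·Π!·Σ² = 1/330  (sign -1)
B: Δ: 6! 4! 0! / 11! → 1/2310; sum: t=5:−1/720 = -1/720; 3j²(5 3 2; -1 2 -1) = Δ·Π!·Σ² = 4/385  (sign +1)
I_A²/I_B² = (1/330)/(4/385) = 7/24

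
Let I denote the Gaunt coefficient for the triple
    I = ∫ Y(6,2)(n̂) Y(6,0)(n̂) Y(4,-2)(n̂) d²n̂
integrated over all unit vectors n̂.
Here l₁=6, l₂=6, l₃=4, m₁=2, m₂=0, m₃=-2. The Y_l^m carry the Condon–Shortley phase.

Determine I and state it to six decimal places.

Rules hold: Σm=0, L=16 even, 0≤4≤12.
N = 13·13·9 = 1521
Δ = 8!·4!·4!/17! = 1/15315300
Racah Σ t=2..6: t=2:+1/829440 t=3:−1/25920 t=4:+1/9216 t=5:−1/25920 t=6:+1/829440 = 7/207360
⇒ 3j(6 6 4; 0 0 0)² = 28/2431, sgn +1
Racah Σ t=2..4: t=2:+1/138240 t=3:−1/25920 t=4:+1/55296 = -11/829440
⇒ 3j(6 6 4; 2 0 -2)² = 11/1326, sgn -1
4πI² = N·(3j₀)²·(3jₘ)² = 42/289
I = -1·√(0.145329/4π) = -0.10754019

-0.107540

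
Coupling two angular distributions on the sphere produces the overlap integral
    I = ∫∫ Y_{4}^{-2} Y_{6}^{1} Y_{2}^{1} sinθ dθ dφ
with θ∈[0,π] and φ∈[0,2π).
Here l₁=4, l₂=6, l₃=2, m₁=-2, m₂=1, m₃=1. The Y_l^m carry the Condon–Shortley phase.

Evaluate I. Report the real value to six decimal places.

Rules hold: Σm=0, L=12 even, 2≤2≤10.
N = 9·13·5 = 585
Δ = 8!·0!·4!/13! = 1/6435
Racah Σ t=4..4: t=4:+1/2304 = 1/2304
⇒ 3j(4 6 2; 0 0 0)² = 5/143, sgn +1
Racah Σ t=6..6: t=6:+1/8640 = 1/8640
⇒ 3j(4 6 2; -2 1 1)² = 14/1287, sgn -1
4πI² = N·(3j₀)²·(3jₘ)² = 350/1573
I = -1·√(0.222505/4π) = -0.13306527

-0.133065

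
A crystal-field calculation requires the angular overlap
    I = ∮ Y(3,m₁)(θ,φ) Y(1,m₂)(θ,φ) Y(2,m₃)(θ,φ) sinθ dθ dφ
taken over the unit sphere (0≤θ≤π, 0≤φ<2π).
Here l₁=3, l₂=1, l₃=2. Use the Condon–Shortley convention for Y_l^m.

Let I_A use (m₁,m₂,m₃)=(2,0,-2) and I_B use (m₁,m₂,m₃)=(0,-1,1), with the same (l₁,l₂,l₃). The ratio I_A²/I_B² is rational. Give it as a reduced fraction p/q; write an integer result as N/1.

5/3

l's match ⇒ only the (l;m) 3-j factors differ between A and B.
A: triangle coeff Δ(3,1,2) = 1/105; Σ_t [1,1]: t=1:−1/24 = -1/24; (3j)²=1/21 [(3 1 2; 2 0 -2)], sign=-1
B: triangle coeff Δ(3,1,2) = 1/105; Σ_t [0,0]: t=0:+1/12 = 1/12; (3j)²=1/35 [(3 1 2; 0 -1 1)], sign=-1
I_A²/I_B² = (1/21)/(1/35) = 5/3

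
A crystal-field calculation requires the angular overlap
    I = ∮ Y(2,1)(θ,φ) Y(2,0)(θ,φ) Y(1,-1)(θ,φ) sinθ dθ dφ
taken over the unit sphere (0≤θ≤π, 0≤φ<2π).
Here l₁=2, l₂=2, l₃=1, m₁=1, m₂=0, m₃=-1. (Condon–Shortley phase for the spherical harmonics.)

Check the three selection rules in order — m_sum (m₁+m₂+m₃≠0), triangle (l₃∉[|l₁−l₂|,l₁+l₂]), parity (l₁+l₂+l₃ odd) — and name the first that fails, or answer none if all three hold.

Σmᵢ = 0  ✓
l₃∈[|l₁−l₂|,l₁+l₂]=[0,4], have l₃=1  ✓
Σlᵢ = 5 ⇒ odd  ✗

parity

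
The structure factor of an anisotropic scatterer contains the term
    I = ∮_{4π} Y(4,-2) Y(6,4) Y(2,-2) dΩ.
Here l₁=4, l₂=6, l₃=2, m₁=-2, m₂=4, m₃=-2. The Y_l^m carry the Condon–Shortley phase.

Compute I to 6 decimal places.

0.230476

Checks pass: Σm=0; 12 even; l₃=2∈[2,10].
(2·4+1)(2·6+1)(2·2+1) = 585
Δ: 8! 0! 4! / 13! → 1/6435
sum: t=4:+1/2304 = 1/2304
3j²(4 6 2; 0 0 0) = Δ·Π!·Σ² = 5/143  (sign +1)
sum: t=6:+1/34560 = 1/34560
3j²(4 6 2; -2 4 -2) = Δ·Π!·Σ² = 14/429  (sign +1)
combine: 4πI² = 585·5/143·14/429 = 1050/1573
take √, sign +1: I = 0.23047581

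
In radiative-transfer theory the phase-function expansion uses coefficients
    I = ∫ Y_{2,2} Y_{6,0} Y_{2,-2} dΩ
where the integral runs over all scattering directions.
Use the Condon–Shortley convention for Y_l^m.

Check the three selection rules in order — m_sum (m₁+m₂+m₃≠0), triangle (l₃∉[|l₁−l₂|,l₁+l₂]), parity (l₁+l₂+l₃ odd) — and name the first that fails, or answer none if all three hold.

triangle

azimuthal sum: 2 + 0 − 2 = 0  ✓
4 ≤ 2 ≤ 8 (triangle on l)  ✗
L = 2 + 6 + 2 = 10 (even)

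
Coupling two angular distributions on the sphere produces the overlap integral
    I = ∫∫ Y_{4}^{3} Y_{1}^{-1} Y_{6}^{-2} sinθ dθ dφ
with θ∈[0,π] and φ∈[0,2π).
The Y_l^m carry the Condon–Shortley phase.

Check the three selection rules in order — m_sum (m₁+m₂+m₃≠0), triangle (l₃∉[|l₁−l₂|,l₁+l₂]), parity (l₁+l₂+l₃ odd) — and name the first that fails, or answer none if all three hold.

triangle

Σmᵢ = 0  ✓
l₃∈[|l₁−l₂|,l₁+l₂]=[3,5], have l₃=6  ✗
Σlᵢ = 11 ⇒ odd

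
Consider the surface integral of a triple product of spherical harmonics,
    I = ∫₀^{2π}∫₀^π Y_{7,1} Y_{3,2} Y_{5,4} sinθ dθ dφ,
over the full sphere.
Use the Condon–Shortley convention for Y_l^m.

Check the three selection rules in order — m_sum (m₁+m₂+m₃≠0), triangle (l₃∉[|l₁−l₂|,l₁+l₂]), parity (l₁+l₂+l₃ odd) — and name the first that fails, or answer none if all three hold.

m_sum

azimuthal sum: 1 + 2 + 4 = 7  ✗
4 ≤ 5 ≤ 10 (triangle on l)
L = 7 + 3 + 5 = 15 (odd)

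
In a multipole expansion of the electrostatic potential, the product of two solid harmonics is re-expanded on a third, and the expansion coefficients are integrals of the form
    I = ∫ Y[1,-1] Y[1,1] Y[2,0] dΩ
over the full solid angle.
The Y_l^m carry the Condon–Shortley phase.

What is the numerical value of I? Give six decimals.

0.126157

Checks pass: Σm=0; 4 even; l₃=2∈[0,2].
(2·1+1)(2·1+1)(2·2+1) = 45
Δ: 0! 2! 2! / 5! → 1/30
sum: t=0:+1/1 = 1/1
3j²(1 1 2; 0 0 0) = Δ·Π!·Σ² = 2/15  (sign +1)
sum: t=0:+1/4 = 1/4
3j²(1 1 2; -1 1 0) = Δ·Π!·Σ² = 1/30  (sign +1)
combine: 4πI² = 45·2/15·1/30 = 1/5
take √, sign +1: I = 0.12615663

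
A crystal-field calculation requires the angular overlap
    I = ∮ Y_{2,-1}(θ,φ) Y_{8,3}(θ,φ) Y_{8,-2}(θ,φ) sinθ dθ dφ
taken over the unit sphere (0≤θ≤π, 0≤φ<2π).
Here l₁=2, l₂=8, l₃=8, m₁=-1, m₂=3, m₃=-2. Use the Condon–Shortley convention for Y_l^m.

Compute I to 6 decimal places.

Rules hold: Σm=0, L=18 even, 6≤8≤10.
N = 5·17·17 = 1445
Δ = 2!·2!·14!/19! = 1/348840
Racah Σ t=0..2: t=0:+1/116121600 t=1:−1/25401600 t=2:+1/116121600 = -1/45158400
⇒ 3j(2 8 8; 0 0 0)² = 24/1615, sgn -1
Racah Σ t=1..2: t=1:−1/174182400 t=2:+1/87091200 = 1/174182400
⇒ 3j(2 8 8; -1 3 -2)² = 55/7752, sgn +1
4πI² = N·(3j₀)²·(3jₘ)² = 55/361
I = -1·√(0.152355/4π) = -0.11010900

-0.110109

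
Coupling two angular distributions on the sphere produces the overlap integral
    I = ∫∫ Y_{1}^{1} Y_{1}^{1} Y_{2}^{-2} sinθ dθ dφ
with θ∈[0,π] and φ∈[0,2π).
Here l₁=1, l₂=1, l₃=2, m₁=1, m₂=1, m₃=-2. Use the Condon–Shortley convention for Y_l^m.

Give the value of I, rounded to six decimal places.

0.309019

m-sum 0 ✓  L=4 even ✓  0≤2≤2 ✓
Π(2lᵢ+1) = 3×3×5 = 45
triangle coeff Δ(1,1,2) = 1/30
Σ_t [0,0]: t=0:+1/1 = 1/1
(3j)²=2/15 [(1 1 2; 0 0 0)], sign=+1
Σ_t [0,0]: t=0:+1/4 = 1/4
(3j)²=1/5 [(1 1 2; 1 1 -2)], sign=+1
⇒ 4πI² = 6/5
I = (+1)√(6/5/(4π)) = 0.30901936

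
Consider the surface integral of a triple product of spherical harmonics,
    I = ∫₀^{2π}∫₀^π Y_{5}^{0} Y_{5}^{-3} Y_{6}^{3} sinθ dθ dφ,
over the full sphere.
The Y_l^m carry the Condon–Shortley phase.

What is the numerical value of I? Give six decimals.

m-sum 0 ✓  L=16 even ✓  0≤6≤10 ✓
Π(2lᵢ+1) = 11×11×13 = 1573
triangle coeff Δ(5,5,6) = 1/28588560
Σ_t [0,4]: t=0:+1/345600 t=1:−1/13824 t=2:+1/5184 t=3:−1/13824 t=4:+1/345600 = 7/129600
(3j)²=80/7293 [(5 5 6; 0 0 0)], sign=+1
Σ_t [0,2]: t=0:+1/138240 t=1:−1/34560 t=2:+1/103680 = -1/82944
(3j)²=125/9724 [(5 5 6; 0 -3 3)], sign=+1
⇒ 4πI² = 2500/11271
I = (+1)√(2500/11271/(4π)) = 0.13285682

0.132857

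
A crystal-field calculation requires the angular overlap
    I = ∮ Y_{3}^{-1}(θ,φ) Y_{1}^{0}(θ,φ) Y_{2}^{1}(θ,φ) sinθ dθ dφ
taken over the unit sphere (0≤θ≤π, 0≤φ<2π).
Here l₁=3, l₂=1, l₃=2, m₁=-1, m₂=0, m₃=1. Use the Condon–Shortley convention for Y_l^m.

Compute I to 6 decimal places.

m-sum 0 ✓  L=6 even ✓  2≤2≤4 ✓
Π(2lᵢ+1) = 7×3×5 = 105
triangle coeff Δ(3,1,2) = 1/105
Σ_t [1,1]: t=1:−1/4 = -1/4
(3j)²=3/35 [(3 1 2; 0 0 0)], sign=-1
Σ_t [1,1]: t=1:−1/6 = -1/6
(3j)²=8/105 [(3 1 2; -1 0 1)], sign=+1
⇒ 4πI² = 24/35
I = (-1)√(24/35/(4π)) = -0.23359668

-0.233597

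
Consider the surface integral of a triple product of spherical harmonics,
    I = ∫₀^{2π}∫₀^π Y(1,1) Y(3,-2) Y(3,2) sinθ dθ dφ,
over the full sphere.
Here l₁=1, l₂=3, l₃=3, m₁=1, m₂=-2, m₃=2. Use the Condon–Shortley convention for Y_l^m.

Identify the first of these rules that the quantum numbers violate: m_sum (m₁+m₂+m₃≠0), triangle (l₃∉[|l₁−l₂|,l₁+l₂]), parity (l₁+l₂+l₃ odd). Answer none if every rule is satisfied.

Σmᵢ = 1  ✗
l₃∈[|l₁−l₂|,l₁+l₂]=[2,4], have l₃=3
Σlᵢ = 7 ⇒ odd

m_sum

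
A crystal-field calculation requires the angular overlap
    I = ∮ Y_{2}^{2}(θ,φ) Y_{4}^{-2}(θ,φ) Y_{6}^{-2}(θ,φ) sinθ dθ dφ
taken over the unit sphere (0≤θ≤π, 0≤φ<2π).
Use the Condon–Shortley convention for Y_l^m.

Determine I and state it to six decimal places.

Σmᵢ = -2 ≠ 0, so the φ-integral vanishes; I = 0

0.000000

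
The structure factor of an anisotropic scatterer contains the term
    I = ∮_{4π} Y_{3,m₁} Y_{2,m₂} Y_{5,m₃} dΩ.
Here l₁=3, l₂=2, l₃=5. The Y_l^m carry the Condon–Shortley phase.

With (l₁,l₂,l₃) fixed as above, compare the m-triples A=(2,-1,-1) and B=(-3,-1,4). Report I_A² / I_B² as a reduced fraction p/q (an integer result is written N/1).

2/7

Same 3,2,5: normalisation and zero-m 3j drop out of the ratio.
A: Δ: 0! 6! 4! / 11! → 1/2310; sum: t=0:+1/720 = 1/720; 3j²(3 2 5; 2 -1 -1) = Δ·Π!·Σ² = 4/385  (sign +1)
B: Δ: 0! 6! 4! / 11! → 1/2310; sum: t=0:+1/4320 = 1/4320; 3j²(3 2 5; -3 -1 4) = Δ·Π!·Σ² = 2/55  (sign -1)
I_A²/I_B² = (4/385)/(2/55) = 2/7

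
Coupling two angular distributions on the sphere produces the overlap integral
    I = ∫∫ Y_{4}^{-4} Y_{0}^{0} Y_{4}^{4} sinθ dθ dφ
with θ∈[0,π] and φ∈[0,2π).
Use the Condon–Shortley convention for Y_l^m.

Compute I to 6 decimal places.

m-sum 0 ✓  L=8 even ✓  4≤4≤4 ✓
Π(2lᵢ+1) = 9×1×9 = 81
triangle coeff Δ(4,0,4) = 1/9
Σ_t [0,0]: t=0:+1/576 = 1/576
(3j)²=1/9 [(4 0 4; 0 0 0)], sign=+1
Σ_t [0,0]: t=0:+1/40320 = 1/40320
(3j)²=1/9 [(4 0 4; -4 0 4)], sign=+1
⇒ 4πI² = 1/1
I = (+1)√(1/1/(4π)) = 0.28209479

0.282095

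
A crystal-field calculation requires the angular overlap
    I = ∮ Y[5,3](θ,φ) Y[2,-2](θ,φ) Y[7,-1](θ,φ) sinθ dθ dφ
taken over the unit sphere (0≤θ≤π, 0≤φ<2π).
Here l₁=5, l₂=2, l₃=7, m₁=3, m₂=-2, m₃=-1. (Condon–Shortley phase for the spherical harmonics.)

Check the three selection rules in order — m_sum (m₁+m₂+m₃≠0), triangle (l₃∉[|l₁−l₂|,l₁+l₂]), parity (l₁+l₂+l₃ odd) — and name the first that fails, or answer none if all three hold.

none

m₁+m₂+m₃ = 3 − 2 − 1 = 0  ✓
triangle: |5−2|=3 ≤ l₃=7 ≤ 5+2=7  ✓
parity: l₁+l₂+l₃ = 14 is even  ✓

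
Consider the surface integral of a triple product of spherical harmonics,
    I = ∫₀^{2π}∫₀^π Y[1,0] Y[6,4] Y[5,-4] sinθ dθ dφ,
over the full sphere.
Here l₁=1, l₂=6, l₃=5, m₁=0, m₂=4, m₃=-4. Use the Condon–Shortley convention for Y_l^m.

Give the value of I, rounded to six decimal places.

m-sum 0 ✓  L=12 even ✓  5≤5≤7 ✓
Π(2lᵢ+1) = 3×13×11 = 429
triangle coeff Δ(1,6,5) = 1/858
Σ_t [1,1]: t=1:−1/14400 = -1/14400
(3j)²=6/143 [(1 6 5; 0 0 0)], sign=+1
Σ_t [1,1]: t=1:−1/362880 = -1/362880
(3j)²=10/429 [(1 6 5; 0 4 -4)], sign=+1
⇒ 4πI² = 60/143
I = (+1)√(60/143/(4π)) = 0.18272698

0.182727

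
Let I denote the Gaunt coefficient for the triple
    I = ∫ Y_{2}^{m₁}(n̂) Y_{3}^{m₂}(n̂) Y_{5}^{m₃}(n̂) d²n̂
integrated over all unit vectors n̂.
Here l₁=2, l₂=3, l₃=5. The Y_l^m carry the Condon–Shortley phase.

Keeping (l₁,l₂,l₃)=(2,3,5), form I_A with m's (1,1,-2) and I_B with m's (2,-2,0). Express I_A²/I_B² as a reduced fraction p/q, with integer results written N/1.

l's match ⇒ only the (l;m) 3-j factors differ between A and B.
A: triangle coeff Δ(2,3,5) = 1/2310; Σ_t [0,0]: t=0:+1/288 = 1/288; (3j)²=1/22 [(2 3 5; 1 1 -2)], sign=-1
B: triangle coeff Δ(2,3,5) = 1/2310; Σ_t [0,0]: t=0:+1/2880 = 1/2880; (3j)²=1/462 [(2 3 5; 2 -2 0)], sign=-1
I_A²/I_B² = (1/22)/(1/462) = 21/1

21/1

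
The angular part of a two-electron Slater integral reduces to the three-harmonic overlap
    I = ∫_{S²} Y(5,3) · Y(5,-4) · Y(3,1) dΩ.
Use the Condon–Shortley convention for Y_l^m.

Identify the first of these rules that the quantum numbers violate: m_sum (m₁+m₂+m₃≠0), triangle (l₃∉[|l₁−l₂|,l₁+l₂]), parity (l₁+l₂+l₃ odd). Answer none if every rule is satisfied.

m₁+m₂+m₃ = 3 − 4 + 1 = 0  ✓
triangle: |5−5|=0 ≤ l₃=3 ≤ 5+5=10  ✓
parity: l₁+l₂+l₃ = 13 is odd  ✗

parity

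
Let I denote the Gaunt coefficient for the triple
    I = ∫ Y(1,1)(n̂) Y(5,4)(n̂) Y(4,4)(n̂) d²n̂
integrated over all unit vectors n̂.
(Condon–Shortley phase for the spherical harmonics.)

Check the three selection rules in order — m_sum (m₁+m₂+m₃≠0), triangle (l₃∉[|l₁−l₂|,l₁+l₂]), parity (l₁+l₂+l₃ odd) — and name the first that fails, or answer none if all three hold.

m₁+m₂+m₃ = 1 + 4 + 4 = 9  ✗
triangle: |1−5|=4 ≤ l₃=4 ≤ 1+5=6
parity: l₁+l₂+l₃ = 10 is even

m_sum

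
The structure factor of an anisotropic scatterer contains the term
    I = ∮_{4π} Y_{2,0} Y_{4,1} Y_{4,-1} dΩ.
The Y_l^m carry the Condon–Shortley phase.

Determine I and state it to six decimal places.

Checks pass: Σm=0; 10 even; l₃=4∈[2,6].
(2·2+1)(2·4+1)(2·4+1) = 405
Δ: 2! 2! 6! / 11! → 1/13860
sum: t=0:+1/192 t=1:−1/36 t=2:+1/192 = -5/288
3j²(2 4 4; 0 0 0) = Δ·Π!·Σ² = 20/693  (sign -1)
sum: t=0:+1/480 t=1:−1/48 t=2:+1/144 = -17/1440
3j²(2 4 4; 0 1 -1) = Δ·Π!·Σ² = 289/13860  (sign +1)
combine: 4πI² = 405·20/693·289/13860 = 1445/5929
take √, sign -1: I = -0.13926381

-0.139264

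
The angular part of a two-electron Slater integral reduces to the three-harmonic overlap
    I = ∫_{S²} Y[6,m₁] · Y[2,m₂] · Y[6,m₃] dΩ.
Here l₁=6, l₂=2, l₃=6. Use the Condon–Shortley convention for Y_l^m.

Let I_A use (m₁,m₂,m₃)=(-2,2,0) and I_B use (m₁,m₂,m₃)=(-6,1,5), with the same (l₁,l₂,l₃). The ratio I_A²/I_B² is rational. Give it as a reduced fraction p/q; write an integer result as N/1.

l's match ⇒ only the (l;m) 3-j factors differ between A and B.
A: triangle coeff Δ(6,2,6) = 1/90090; Σ_t [2,2]: t=2:+1/69120 = 1/69120; (3j)²=4/143 [(6 2 6; -2 2 0)], sign=+1
B: triangle coeff Δ(6,2,6) = 1/90090; Σ_t [2,2]: t=2:+1/7257600 = 1/7257600; (3j)²=11/455 [(6 2 6; -6 1 5)], sign=-1
I_A²/I_B² = (4/143)/(11/455) = 140/121

140/121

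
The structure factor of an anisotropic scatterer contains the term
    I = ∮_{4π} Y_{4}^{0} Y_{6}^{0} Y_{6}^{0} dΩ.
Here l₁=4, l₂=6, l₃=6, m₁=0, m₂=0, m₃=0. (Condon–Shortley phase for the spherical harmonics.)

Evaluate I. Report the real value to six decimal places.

0.126716

m-sum 0 ✓  L=16 even ✓  2≤6≤10 ✓
Π(2lᵢ+1) = 9×13×13 = 1521
triangle coeff Δ(4,6,6) = 1/15315300
Σ_t [0,4]: t=0:+1/829440 t=1:−1/25920 t=2:+1/9216 t=3:−1/25920 t=4:+1/829440 = 7/207360
(3j)²=28/2431 [(4 6 6; 0 0 0)], sign=+1
(m-triple is (0,0,0) — same symbol as above.)
⇒ 4πI² = 7056/34969
I = (+1)√(7056/34969/(4π)) = 0.12671638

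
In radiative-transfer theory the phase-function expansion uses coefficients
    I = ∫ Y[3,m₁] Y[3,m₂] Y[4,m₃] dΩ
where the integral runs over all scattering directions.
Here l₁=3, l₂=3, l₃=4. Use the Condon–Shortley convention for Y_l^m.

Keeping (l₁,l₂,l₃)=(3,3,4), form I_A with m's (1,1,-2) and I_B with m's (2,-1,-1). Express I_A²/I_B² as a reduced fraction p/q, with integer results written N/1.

5/4

Shared (l₁,l₂,l₃)=(3,3,4): N and (l;000)² cancel in I_A²/I_B².
A: Δ = 2!·4!·4!/11! = 1/34650; Racah Σ t=0..2: t=0:+1/192 t=1:−1/36 t=2:+1/192 = -5/288; ⇒ 3j(3 3 4; 1 1 -2)² = 20/693, sgn -1
B: Δ = 2!·4!·4!/11! = 1/34650; Racah Σ t=0..1: t=0:+1/48 t=1:−1/144 = 1/72; ⇒ 3j(3 3 4; 2 -1 -1)² = 16/693, sgn -1
I_A²/I_B² = (20/693)/(16/693) = 5/4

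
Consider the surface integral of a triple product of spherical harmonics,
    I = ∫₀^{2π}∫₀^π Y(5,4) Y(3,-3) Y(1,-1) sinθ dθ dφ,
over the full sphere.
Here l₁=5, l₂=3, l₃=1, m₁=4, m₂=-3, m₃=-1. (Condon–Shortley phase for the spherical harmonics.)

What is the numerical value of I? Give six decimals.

l₃=1 ∉ [2,8] — triangle fails ⇒ I = 0

0.000000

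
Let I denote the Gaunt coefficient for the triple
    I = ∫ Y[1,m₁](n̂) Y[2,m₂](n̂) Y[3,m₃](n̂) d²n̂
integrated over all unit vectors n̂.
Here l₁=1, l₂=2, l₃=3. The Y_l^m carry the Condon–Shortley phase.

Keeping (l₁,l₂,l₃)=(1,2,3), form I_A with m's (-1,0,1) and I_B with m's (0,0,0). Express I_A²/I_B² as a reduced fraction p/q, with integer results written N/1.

2/3

Same 1,2,3: normalisation and zero-m 3j drop out of the ratio.
A: Δ: 0! 2! 4! / 7! → 1/105; sum: t=0:+1/8 = 1/8; 3j²(1 2 3; -1 0 1) = Δ·Π!·Σ² = 2/35  (sign +1)
B: Δ: 0! 2! 4! / 7! → 1/105; sum: t=0:+1/4 = 1/4; 3j²(1 2 3; 0 0 0) = Δ·Π!·Σ² = 3/35  (sign -1)
I_A²/I_B² = (2/35)/(3/35) = 2/3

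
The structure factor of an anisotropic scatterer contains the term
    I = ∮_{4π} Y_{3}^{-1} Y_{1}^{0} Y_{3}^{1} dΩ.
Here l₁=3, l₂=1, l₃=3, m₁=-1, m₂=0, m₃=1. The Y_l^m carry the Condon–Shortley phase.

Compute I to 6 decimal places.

0.000000

L=7 odd ⇒ parity kills the (l;000) factor ⇒ I = 0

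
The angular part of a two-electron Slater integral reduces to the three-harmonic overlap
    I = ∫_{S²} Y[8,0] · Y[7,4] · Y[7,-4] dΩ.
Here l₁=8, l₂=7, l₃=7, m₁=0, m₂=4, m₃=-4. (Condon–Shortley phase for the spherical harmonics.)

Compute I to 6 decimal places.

Rules hold: Σm=0, L=22 even, 1≤7≤15.
N = 17·15·15 = 3825
Δ = 8!·8!·6!/23! = 1/22086194130
Racah Σ t=1..7: t=1:−1/18289152000 t=2:+1/248832000 t=3:−1/24883200 t=4:+1/11943936 t=5:−1/24883200 t=6:+1/248832000 t=7:−1/18289152000 = 11/975421440
⇒ 3j(8 7 7; 0 0 0)² = 1750/289731, sgn -1
Racah Σ t=5..8: t=5:−1/373248000 t=6:+1/248832000 t=7:−1/1219276800 t=8:+1/58525286400 = 157/292626432000
⇒ 3j(8 7 7; 0 4 -4)² = 24649/20281170, sgn -1
4πI² = N·(3j₀)²·(3jₘ)² = 15405625/548653937
I = +1·√(0.0280789/4π) = 0.04726999

0.047270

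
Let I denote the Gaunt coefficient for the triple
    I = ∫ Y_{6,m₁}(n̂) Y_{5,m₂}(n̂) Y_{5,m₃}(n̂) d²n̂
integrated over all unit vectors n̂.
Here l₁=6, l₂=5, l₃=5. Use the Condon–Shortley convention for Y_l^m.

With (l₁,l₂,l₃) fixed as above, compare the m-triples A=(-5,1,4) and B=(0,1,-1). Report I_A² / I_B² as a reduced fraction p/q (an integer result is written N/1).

297/16

l's match ⇒ only the (l;m) 3-j factors differ between A and B.
A: triangle coeff Δ(6,5,5) = 1/28588560; Σ_t [5,6]: t=5:−1/518400 t=6:+1/2073600 = -1/691200; (3j)²=81/4420 [(6 5 5; -5 1 4)], sign=+1
B: triangle coeff Δ(6,5,5) = 1/28588560; Σ_t [2,6]: t=2:+1/55296 t=3:−1/7776 t=4:+1/9216 t=5:−1/86400 t=6:+1/12441600 = -7/518400; (3j)²=12/12155 [(6 5 5; 0 1 -1)], sign=-1
I_A²/I_B² = (81/4420)/(12/12155) = 297/16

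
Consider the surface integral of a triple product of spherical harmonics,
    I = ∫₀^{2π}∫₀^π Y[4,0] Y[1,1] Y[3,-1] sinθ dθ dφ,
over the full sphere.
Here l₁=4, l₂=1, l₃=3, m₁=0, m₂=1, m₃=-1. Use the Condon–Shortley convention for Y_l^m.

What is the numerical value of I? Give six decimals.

Checks pass: Σm=0; 8 even; l₃=3∈[3,5].
(2·4+1)(2·1+1)(2·3+1) = 189
Δ: 2! 6! 0! / 9! → 1/252
sum: t=1:−1/36 = -1/36
3j²(4 1 3; 0 0 0) = Δ·Π!·Σ² = 4/63  (sign +1)
sum: t=2:+1/96 = 1/96
3j²(4 1 3; 0 1 -1) = Δ·Π!·Σ² = 1/42  (sign +1)
combine: 4πI² = 189·4/63·1/42 = 2/7
take √, sign +1: I = 0.15078601

0.150786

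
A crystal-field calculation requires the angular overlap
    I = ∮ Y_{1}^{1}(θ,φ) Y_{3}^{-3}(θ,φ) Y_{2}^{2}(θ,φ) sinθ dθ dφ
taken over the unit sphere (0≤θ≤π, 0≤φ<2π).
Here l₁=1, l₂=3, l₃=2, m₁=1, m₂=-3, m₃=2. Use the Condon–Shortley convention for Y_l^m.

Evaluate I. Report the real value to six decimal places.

-0.319865

Rules hold: Σm=0, L=6 even, 2≤2≤4.
N = 3·7·5 = 105
Δ = 2!·0!·4!/7! = 1/105
Racah Σ t=1..1: t=1:−1/4 = -1/4
⇒ 3j(1 3 2; 0 0 0)² = 3/35, sgn -1
Racah Σ t=0..0: t=0:+1/48 = 1/48
⇒ 3j(1 3 2; 1 -3 2)² = 1/7, sgn +1
4πI² = N·(3j₀)²·(3jₘ)² = 9/7
I = -1·√(1.28571/4π) = -0.31986543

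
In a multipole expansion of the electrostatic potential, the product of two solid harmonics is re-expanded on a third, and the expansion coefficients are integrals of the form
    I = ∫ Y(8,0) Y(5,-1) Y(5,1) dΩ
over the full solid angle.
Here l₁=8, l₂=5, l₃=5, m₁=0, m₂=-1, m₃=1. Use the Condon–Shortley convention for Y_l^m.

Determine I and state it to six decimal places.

0.027146

Rules hold: Σm=0, L=18 even, 3≤5≤13.
N = 17·11·11 = 2057
Δ = 8!·8!·2!/19! = 1/37413090
Racah Σ t=3..5: t=3:−1/1036800 t=4:+1/331776 t=5:−1/1036800 = 1/921600
⇒ 3j(8 5 5; 0 0 0)² = 490/46189, sgn -1
Racah Σ t=2..4: t=2:+1/4147200 t=3:−1/518400 t=4:+1/663552 = -1/5529600
⇒ 3j(8 5 5; 0 -1 1)² = 98/230945, sgn -1
4πI² = N·(3j₀)²·(3jₘ)² = 9604/1037153
I = +1·√(0.00925996/4π) = 0.02714562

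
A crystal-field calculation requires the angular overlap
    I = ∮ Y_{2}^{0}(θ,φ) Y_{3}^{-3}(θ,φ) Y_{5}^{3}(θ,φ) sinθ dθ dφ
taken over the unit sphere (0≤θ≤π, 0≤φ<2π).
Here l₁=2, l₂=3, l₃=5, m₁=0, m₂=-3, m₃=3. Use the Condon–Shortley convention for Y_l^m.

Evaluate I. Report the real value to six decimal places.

Checks pass: Σm=0; 10 even; l₃=5∈[1,5].
(2·2+1)(2·3+1)(2·5+1) = 385
Δ: 0! 4! 6! / 11! → 1/2310
sum: t=0:+1/144 = 1/144
3j²(2 3 5; 0 0 0) = Δ·Π!·Σ² = 10/231  (sign -1)
sum: t=0:+1/2880 = 1/2880
3j²(2 3 5; 0 -3 3) = Δ·Π!·Σ² = 2/165  (sign +1)
combine: 4πI² = 385·10/231·2/165 = 20/99
take √, sign -1: I = -0.12679218

-0.126792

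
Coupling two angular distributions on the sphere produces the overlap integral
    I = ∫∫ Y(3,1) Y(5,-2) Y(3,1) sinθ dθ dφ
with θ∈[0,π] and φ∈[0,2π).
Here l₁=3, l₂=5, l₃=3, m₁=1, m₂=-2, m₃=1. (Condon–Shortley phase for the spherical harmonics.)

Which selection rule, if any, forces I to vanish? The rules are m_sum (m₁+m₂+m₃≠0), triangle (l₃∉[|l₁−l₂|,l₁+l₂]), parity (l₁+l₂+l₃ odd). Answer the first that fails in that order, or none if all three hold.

parity

azimuthal sum: 1 − 2 + 1 = 0  ✓
2 ≤ 3 ≤ 8 (triangle on l)  ✓
L = 3 + 5 + 3 = 11 (odd)  ✗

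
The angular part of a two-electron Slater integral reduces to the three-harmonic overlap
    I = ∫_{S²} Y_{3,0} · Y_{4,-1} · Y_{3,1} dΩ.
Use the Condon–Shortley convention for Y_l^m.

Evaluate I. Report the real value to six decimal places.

m-sum 0 ✓  L=10 even ✓  1≤3≤7 ✓
Π(2lᵢ+1) = 7×9×7 = 441
triangle coeff Δ(3,4,3) = 1/34650
Σ_t [1,3]: t=1:−1/72 t=2:+1/16 t=3:−1/72 = 5/144
(3j)²=2/77 [(3 4 3; 0 0 0)], sign=-1
Σ_t [1,3]: t=1:−1/48 t=2:+1/24 t=3:−1/288 = 5/288
(3j)²=5/462 [(3 4 3; 0 -1 1)], sign=+1
⇒ 4πI² = 15/121
I = (-1)√(15/121/(4π)) = -0.09932258

-0.099323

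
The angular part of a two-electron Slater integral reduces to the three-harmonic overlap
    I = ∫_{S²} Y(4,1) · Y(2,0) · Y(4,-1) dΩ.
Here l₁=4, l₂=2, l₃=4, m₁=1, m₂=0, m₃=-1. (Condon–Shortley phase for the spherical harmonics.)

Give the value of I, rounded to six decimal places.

m-sum 0 ✓  L=10 even ✓  2≤4≤6 ✓
Π(2lᵢ+1) = 9×5×9 = 405
triangle coeff Δ(4,2,4) = 1/13860
Σ_t [0,2]: t=0:+1/192 t=1:−1/36 t=2:+1/192 = -5/288
(3j)²=20/693 [(4 2 4; 0 0 0)], sign=-1
Σ_t [0,2]: t=0:+1/144 t=1:−1/48 t=2:+1/480 = -17/1440
(3j)²=289/13860 [(4 2 4; 1 0 -1)], sign=+1
⇒ 4πI² = 1445/5929
I = (-1)√(1445/5929/(4π)) = -0.13926381

-0.139264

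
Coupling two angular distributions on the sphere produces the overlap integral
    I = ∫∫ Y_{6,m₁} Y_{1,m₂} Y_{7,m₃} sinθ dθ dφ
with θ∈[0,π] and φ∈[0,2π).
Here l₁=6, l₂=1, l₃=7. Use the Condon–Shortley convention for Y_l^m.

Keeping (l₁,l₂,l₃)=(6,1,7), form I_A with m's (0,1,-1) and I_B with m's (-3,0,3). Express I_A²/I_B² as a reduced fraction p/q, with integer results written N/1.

7/10

Shared (l₁,l₂,l₃)=(6,1,7): N and (l;000)² cancel in I_A²/I_B².
A: Δ = 0!·12!·2!/15! = 1/1365; Racah Σ t=0..0: t=0:+1/1036800 = 1/1036800; ⇒ 3j(6 1 7; 0 1 -1)² = 4/195, sgn +1
B: Δ = 0!·12!·2!/15! = 1/1365; Racah Σ t=0..0: t=0:+1/2177280 = 1/2177280; ⇒ 3j(6 1 7; -3 0 3)² = 8/273, sgn +1
I_A²/I_B² = (4/195)/(8/273) = 7/10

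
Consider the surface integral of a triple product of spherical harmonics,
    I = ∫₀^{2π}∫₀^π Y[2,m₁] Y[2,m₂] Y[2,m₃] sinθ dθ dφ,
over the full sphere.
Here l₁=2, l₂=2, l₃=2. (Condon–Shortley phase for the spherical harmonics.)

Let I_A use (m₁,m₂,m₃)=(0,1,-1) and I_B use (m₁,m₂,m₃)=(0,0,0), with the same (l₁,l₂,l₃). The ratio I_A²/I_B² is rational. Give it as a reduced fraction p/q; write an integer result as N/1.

1/4

Shared (l₁,l₂,l₃)=(2,2,2): N and (l;000)² cancel in I_A²/I_B².
A: Δ = 2!·2!·2!/7! = 1/630; Racah Σ t=1..2: t=1:−1/2 t=2:+1/4 = -1/4; ⇒ 3j(2 2 2; 0 1 -1)² = 1/70, sgn +1
B: Δ = 2!·2!·2!/7! = 1/630; Racah Σ t=0..2: t=0:+1/8 t=1:−1/1 t=2:+1/8 = -3/4; ⇒ 3j(2 2 2; 0 0 0)² = 2/35, sgn -1
I_A²/I_B² = (1/70)/(2/35) = 1/4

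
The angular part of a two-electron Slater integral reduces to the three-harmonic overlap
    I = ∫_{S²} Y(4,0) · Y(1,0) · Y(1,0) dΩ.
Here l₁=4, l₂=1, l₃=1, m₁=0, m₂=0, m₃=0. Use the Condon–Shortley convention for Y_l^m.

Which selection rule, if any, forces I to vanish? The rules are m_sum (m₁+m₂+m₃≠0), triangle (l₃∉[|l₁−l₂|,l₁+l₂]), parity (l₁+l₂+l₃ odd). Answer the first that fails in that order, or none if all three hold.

triangle

m₁+m₂+m₃ = 0 + 0 + 0 = 0  ✓
triangle: |4−1|=3 ≤ l₃=1 ≤ 4+1=5  ✗
parity: l₁+l₂+l₃ = 6 is even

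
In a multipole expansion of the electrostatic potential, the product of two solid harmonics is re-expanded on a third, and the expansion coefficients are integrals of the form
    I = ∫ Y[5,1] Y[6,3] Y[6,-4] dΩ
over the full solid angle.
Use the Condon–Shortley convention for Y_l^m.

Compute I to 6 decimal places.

l₁+l₂+l₃=17 is odd: 3j(l;000)=0 ⇒ I=0

0.000000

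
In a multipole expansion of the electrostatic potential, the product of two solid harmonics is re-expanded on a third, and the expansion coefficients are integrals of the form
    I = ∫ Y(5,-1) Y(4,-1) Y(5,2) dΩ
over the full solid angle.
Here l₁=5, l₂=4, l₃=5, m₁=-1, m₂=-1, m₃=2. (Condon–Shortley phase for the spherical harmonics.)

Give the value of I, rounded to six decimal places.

m-sum 0 ✓  L=14 even ✓  1≤5≤9 ✓
Π(2lᵢ+1) = 11×9×11 = 1089
triangle coeff Δ(5,4,5) = 1/3153150
Σ_t [0,4]: t=0:+1/69120 t=1:−1/1728 t=2:+1/576 t=3:−1/1728 t=4:+1/69120 = 7/11520
(3j)²=2/143 [(5 4 5; 0 0 0)], sign=-1
Σ_t [0,3]: t=0:+1/103680 t=1:−1/2880 t=2:+1/1152 t=3:−1/5184 = 7/20736
(3j)²=35/2574 [(5 4 5; -1 -1 2)], sign=-1
⇒ 4πI² = 35/169
I = (+1)√(35/169/(4π)) = 0.12837656

0.128377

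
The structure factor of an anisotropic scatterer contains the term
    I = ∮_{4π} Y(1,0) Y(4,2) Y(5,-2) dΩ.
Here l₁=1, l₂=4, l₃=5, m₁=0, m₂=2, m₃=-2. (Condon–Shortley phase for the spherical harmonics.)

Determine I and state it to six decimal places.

Checks pass: Σm=0; 10 even; l₃=5∈[3,5].
(2·1+1)(2·4+1)(2·5+1) = 297
Δ: 0! 2! 8! / 11! → 1/495
sum: t=0:+1/576 = 1/576
3j²(1 4 5; 0 0 0) = Δ·Π!·Σ² = 5/99  (sign -1)
sum: t=0:+1/1440 = 1/1440
3j²(1 4 5; 0 2 -2) = Δ·Π!·Σ² = 7/165  (sign -1)
combine: 4πI² = 297·5/99·7/165 = 7/11
take √, sign +1: I = 0.22503380

0.225034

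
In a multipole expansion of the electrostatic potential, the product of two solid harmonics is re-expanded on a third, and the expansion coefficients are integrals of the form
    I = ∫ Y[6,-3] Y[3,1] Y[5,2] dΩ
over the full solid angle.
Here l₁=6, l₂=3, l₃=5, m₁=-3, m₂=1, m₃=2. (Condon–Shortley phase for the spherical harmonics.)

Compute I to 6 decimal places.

Rules hold: Σm=0, L=14 even, 3≤5≤9.
N = 13·7·11 = 1001
Δ = 4!·8!·2!/15! = 1/675675
Racah Σ t=1..3: t=1:−1/8640 t=2:+1/2304 t=3:−1/8640 = 7/34560
⇒ 3j(6 3 5; 0 0 0)² = 7/429, sgn -1
Racah Σ t=2..4: t=2:+1/40320 t=3:−1/8640 t=4:+1/34560 = -1/16128
⇒ 3j(6 3 5; -3 1 2)² = 18/1001, sgn +1
4πI² = N·(3j₀)²·(3jₘ)² = 42/143
I = -1·√(0.293706/4π) = -0.15288036

-0.152880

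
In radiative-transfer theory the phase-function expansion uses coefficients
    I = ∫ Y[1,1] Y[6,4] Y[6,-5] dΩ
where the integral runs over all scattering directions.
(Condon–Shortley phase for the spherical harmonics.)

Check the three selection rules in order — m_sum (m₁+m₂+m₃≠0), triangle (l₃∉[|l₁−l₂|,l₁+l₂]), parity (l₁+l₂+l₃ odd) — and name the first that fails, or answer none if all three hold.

azimuthal sum: 1 + 4 − 5 = 0  ✓
5 ≤ 6 ≤ 7 (triangle on l)  ✓
L = 1 + 6 + 6 = 13 (odd)  ✗

parity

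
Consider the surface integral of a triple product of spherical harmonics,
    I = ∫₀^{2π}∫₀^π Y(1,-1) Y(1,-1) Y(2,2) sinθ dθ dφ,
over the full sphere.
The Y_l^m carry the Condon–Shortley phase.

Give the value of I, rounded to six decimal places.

0.309019

m-sum 0 ✓  L=4 even ✓  0≤2≤2 ✓
Π(2lᵢ+1) = 3×3×5 = 45
triangle coeff Δ(1,1,2) = 1/30
Σ_t [0,0]: t=0:+1/1 = 1/1
(3j)²=2/15 [(1 1 2; 0 0 0)], sign=+1
Σ_t [0,0]: t=0:+1/4 = 1/4
(3j)²=1/5 [(1 1 2; -1 -1 2)], sign=+1
⇒ 4πI² = 6/5
I = (+1)√(6/5/(4π)) = 0.30901936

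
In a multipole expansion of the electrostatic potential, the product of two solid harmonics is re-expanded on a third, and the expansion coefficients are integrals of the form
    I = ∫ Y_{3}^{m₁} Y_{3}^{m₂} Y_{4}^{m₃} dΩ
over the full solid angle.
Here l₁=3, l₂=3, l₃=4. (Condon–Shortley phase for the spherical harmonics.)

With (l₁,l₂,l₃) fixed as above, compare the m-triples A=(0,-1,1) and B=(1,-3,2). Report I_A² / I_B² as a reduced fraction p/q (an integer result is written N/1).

Shared (l₁,l₂,l₃)=(3,3,4): N and (l;000)² cancel in I_A²/I_B².
A: Δ = 2!·4!·4!/11! = 1/34650; Racah Σ t=0..2: t=0:+1/48 t=1:−1/24 t=2:+1/288 = -5/288; ⇒ 3j(3 3 4; 0 -1 1)² = 5/462, sgn +1
B: Δ = 2!·4!·4!/11! = 1/34650; Racah Σ t=0..0: t=0:+1/192 = 1/192; ⇒ 3j(3 3 4; 1 -3 2)² = 3/77, sgn +1
I_A²/I_B² = (5/462)/(3/77) = 5/18

5/18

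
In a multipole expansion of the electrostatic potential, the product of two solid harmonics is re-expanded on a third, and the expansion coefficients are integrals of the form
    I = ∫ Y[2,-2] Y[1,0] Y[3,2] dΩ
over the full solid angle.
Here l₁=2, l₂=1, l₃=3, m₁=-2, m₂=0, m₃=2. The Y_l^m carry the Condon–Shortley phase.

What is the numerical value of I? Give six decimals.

Rules hold: Σm=0, L=6 even, 1≤3≤3.
N = 5·3·7 = 105
Δ = 0!·4!·2!/7! = 1/105
Racah Σ t=0..0: t=0:+1/4 = 1/4
⇒ 3j(2 1 3; 0 0 0)² = 3/35, sgn -1
Racah Σ t=0..0: t=0:+1/24 = 1/24
⇒ 3j(2 1 3; -2 0 2)² = 1/21, sgn -1
4πI² = N·(3j₀)²·(3jₘ)² = 3/7
I = +1·√(0.428571/4π) = 0.18467439

0.184674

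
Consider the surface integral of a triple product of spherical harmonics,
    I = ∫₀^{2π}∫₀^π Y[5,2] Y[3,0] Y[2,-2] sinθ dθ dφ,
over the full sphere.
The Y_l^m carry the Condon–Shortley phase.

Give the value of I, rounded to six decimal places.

0.141758

Checks pass: Σm=0; 10 even; l₃=2∈[2,8].
(2·5+1)(2·3+1)(2·2+1) = 385
Δ: 6! 4! 0! / 11! → 1/2310
sum: t=3:−1/144 = -1/144
3j²(5 3 2; 0 0 0) = Δ·Π!·Σ² = 10/231  (sign -1)
sum: t=3:−1/864 = -1/864
3j²(5 3 2; 2 0 -2) = Δ·Π!·Σ² = 1/66  (sign -1)
combine: 4πI² = 385·10/231·1/66 = 25/99
take √, sign +1: I = 0.14175797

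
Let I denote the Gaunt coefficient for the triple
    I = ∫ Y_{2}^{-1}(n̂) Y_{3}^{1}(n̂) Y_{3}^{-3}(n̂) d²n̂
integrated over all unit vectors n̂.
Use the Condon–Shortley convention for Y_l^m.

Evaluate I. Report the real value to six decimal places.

0.000000

m-sum = -1 + 1 − 3 = -3 ≠ 0 ⇒ I = 0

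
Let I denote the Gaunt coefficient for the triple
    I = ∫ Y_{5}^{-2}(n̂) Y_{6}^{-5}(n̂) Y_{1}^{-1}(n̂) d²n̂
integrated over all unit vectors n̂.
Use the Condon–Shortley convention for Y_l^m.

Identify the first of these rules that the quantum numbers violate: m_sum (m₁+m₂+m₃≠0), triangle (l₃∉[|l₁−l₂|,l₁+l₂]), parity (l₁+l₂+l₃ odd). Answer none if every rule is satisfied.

Σmᵢ = -8  ✗
l₃∈[|l₁−l₂|,l₁+l₂]=[1,11], have l₃=1
Σlᵢ = 12 ⇒ even

m_sum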